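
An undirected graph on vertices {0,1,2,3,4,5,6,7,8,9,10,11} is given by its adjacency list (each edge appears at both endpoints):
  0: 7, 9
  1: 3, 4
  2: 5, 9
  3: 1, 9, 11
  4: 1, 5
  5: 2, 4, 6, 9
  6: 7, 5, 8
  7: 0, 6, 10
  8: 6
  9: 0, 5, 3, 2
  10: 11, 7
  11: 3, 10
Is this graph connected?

Yes

Starting from 0 and exploring outward reaches every vertex (0, 9, 7, 3, 5, 2, 10, 6, 1, 11, 4, 8); the graph is connected.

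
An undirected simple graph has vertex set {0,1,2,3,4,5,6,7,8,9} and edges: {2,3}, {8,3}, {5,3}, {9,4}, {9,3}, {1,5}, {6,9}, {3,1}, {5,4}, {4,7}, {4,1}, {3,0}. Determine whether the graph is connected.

Yes

A breadth-first search from 0 visits 0, 3, 9, 2, 5, 8, 1, 4, 6, 7 — all 10 vertices — so the graph is connected.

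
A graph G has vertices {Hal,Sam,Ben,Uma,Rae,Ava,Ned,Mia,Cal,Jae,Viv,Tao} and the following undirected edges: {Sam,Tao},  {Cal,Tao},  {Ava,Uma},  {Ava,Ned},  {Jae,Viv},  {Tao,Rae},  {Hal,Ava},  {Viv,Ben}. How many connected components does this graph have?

4

Component: {Mia}
Component: {Ben, Jae, Viv}
Component: {Hal, Uma, Ava, Ned}
Component: {Sam, Rae, Cal, Tao}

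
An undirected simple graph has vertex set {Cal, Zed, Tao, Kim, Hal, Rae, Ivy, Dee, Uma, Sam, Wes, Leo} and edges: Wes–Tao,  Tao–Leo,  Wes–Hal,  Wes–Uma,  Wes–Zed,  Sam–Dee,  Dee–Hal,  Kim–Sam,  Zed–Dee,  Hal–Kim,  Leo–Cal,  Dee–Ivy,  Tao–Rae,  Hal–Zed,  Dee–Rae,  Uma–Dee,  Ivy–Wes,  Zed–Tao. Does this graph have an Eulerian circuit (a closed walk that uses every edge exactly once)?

No

Degrees: Cal:1, Zed:4, Tao:4, Kim:2, Hal:4, Rae:2, Ivy:2, Dee:6, Uma:2, Sam:2, Wes:5, Leo:2
Vertices with odd degree: Cal, Wes. An Eulerian circuit requires all degrees even.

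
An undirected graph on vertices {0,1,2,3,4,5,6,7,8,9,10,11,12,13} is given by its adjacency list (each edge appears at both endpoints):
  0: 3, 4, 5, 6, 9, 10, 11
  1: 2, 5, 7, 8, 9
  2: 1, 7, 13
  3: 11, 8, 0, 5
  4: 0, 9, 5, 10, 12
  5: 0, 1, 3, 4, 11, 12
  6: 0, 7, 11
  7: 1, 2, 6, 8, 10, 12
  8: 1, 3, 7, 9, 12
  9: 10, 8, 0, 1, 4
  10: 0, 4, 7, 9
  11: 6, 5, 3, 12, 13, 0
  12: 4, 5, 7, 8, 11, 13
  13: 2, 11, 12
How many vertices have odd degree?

Degrees: 0:7, 1:5, 2:3, 3:4, 4:5, 5:6, 6:3, 7:6, 8:5, 9:5, 10:4, 11:6, 12:6, 13:3
Odd-degree vertices: 0, 1, 2, 4, 6, 8, 9, 13.

8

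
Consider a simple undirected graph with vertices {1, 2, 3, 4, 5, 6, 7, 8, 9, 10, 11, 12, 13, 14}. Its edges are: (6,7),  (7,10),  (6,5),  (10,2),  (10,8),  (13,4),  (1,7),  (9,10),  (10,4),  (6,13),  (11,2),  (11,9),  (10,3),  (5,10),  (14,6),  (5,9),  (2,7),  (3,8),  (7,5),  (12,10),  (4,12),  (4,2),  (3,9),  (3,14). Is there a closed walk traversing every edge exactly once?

Degrees: 1:1, 2:4, 3:4, 4:4, 5:4, 6:4, 7:5, 8:2, 9:4, 10:8, 11:2, 12:2, 13:2, 14:2
Vertices with odd degree: 1, 7. An Eulerian circuit requires all degrees even.

No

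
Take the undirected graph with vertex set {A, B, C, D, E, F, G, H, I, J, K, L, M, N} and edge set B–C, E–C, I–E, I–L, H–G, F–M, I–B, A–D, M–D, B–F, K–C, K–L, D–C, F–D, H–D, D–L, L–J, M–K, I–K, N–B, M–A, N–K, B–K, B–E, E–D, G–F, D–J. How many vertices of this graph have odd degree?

0

Degrees: A:2, B:6, C:4, D:8, E:4, F:4, G:2, H:2, I:4, J:2, K:6, L:4, M:4, N:2
Odd-degree vertices: none.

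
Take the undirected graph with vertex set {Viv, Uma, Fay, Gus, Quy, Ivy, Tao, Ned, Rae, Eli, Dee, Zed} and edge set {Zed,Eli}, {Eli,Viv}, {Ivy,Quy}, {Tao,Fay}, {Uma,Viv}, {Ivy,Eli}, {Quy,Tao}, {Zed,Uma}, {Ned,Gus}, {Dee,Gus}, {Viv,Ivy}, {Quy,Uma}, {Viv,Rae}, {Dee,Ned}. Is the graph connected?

No

Component: {Gus, Ned, Dee}
Component: {Viv, Uma, Fay, Quy, Ivy, Tao, Rae, Eli, Zed}
There are 2 separate components, so the graph is not connected.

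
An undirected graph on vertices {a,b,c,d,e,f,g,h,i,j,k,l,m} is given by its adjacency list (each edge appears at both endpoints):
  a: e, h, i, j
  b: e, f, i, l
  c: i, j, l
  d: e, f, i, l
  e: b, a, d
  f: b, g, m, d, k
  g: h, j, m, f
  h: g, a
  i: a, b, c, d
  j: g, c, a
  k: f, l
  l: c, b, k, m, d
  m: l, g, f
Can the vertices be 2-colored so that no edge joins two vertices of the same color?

f-g-m-f is an odd cycle (length 3), and a bipartite graph can contain only even cycles.

No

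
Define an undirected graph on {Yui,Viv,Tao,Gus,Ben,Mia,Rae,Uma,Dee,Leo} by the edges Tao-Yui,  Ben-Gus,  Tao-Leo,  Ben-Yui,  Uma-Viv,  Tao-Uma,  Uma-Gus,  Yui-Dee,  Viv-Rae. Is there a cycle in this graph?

Yes

The graph has 10 vertices, 9 edges, and 2 connected components.
One cycle is Yui-Tao-Uma-Gus-Ben-Yui.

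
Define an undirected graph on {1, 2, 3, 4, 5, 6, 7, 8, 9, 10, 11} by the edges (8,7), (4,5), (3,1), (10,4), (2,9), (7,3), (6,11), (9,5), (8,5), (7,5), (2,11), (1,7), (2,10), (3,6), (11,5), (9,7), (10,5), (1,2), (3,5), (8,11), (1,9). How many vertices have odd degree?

Degrees: 1:4, 2:4, 3:4, 4:2, 5:7, 6:2, 7:5, 8:3, 9:4, 10:3, 11:4
Odd-degree vertices: 5, 7, 8, 10.

4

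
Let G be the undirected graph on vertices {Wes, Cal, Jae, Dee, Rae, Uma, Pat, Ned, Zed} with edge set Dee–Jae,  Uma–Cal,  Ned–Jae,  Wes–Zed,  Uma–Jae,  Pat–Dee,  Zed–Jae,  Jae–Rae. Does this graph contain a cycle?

|V| = 9, |E| = 8, number of components = 1.
A forest on 9 vertices with 1 component has exactly 8 edges, which matches — so no cycle.

No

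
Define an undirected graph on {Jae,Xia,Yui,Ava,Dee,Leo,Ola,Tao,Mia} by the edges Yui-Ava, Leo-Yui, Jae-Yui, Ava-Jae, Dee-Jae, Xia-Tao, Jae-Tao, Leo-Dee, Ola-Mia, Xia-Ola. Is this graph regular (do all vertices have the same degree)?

Degrees: Jae:4, Xia:2, Yui:3, Ava:2, Dee:2, Leo:2, Ola:2, Tao:2, Mia:1
Vertex Mia has degree 1 while Jae has degree 4, so the graph is not regular.

No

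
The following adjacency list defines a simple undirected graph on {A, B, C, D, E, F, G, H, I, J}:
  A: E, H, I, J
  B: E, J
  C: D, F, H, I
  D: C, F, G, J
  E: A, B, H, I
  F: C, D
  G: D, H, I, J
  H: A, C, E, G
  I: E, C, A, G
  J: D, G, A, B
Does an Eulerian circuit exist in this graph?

Degrees: A:4, B:2, C:4, D:4, E:4, F:2, G:4, H:4, I:4, J:4
Every vertex has even degree and the edges form a single connected piece, so an Eulerian circuit exists.

Yes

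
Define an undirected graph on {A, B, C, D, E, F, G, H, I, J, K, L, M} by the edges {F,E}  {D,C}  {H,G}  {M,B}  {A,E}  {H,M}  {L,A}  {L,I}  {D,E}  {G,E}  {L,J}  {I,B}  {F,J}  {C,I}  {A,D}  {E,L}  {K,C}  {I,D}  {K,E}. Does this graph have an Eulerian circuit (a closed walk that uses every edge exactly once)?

Degrees: A:3, B:2, C:3, D:4, E:6, F:2, G:2, H:2, I:4, J:2, K:2, L:4, M:2
Vertices with odd degree: A, C. An Eulerian circuit requires all degrees even.

No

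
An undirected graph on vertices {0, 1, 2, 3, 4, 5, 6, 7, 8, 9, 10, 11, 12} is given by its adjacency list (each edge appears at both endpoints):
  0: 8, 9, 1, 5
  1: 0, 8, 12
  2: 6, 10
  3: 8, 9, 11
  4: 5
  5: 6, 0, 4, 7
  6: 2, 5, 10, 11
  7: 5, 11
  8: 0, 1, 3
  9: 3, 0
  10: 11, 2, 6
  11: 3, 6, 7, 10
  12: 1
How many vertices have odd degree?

Degrees: 0:4, 1:3, 2:2, 3:3, 4:1, 5:4, 6:4, 7:2, 8:3, 9:2, 10:3, 11:4, 12:1
Odd-degree vertices: 1, 3, 4, 8, 10, 12.

6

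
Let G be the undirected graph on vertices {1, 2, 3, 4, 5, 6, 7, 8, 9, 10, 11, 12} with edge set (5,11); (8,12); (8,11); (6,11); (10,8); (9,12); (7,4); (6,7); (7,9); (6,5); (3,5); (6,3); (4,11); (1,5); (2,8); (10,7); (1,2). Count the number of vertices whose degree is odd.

Degrees: 1:2, 2:2, 3:2, 4:2, 5:4, 6:4, 7:4, 8:4, 9:2, 10:2, 11:4, 12:2
Odd-degree vertices: none.

0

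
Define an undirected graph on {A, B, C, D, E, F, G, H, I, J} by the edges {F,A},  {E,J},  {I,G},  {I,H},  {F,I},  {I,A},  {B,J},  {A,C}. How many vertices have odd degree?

Degrees: A:3, B:1, C:1, D:0, E:1, F:2, G:1, H:1, I:4, J:2
Odd-degree vertices: A, B, C, E, G, H.

6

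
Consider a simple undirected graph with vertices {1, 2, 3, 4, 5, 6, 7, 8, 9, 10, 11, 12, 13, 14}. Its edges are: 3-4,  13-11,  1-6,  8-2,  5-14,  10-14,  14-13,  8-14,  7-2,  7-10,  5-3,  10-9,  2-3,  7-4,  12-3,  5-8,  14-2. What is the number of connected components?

2

Component: {1, 6}
Component: {2, 3, 4, 5, 7, 8, 9, 10, 11, 12, 13, 14}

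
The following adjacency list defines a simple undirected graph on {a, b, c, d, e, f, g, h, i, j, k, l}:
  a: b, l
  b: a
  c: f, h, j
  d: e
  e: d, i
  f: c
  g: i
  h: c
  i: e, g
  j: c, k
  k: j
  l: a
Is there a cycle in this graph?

No

|V| = 12, |E| = 9, number of components = 3.
A forest on 12 vertices with 3 components has exactly 9 edges, which matches — so no cycle.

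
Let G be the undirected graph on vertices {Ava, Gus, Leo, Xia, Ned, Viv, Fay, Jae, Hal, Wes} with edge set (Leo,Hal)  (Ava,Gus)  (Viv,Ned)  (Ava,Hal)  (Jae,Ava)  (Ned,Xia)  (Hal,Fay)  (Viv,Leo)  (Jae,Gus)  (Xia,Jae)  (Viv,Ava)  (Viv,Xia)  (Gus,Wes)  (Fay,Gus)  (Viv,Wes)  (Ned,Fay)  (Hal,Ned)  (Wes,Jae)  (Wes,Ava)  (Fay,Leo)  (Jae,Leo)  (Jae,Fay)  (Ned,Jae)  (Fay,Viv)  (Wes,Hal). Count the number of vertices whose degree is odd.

Degrees: Ava:5, Gus:4, Leo:4, Xia:3, Ned:5, Viv:6, Fay:6, Jae:7, Hal:5, Wes:5
Odd-degree vertices: Ava, Xia, Ned, Jae, Hal, Wes.

6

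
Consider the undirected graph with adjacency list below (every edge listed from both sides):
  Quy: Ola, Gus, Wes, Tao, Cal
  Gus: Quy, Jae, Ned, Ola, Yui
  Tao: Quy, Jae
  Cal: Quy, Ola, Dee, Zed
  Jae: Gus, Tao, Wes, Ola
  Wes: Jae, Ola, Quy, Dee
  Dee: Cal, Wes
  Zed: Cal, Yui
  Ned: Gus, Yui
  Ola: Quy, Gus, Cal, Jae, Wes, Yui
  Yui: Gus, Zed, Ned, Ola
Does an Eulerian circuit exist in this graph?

Degrees: Quy:5, Gus:5, Tao:2, Cal:4, Jae:4, Wes:4, Dee:2, Zed:2, Ned:2, Ola:6, Yui:4
Vertices with odd degree: Quy, Gus. An Eulerian circuit requires all degrees even.

No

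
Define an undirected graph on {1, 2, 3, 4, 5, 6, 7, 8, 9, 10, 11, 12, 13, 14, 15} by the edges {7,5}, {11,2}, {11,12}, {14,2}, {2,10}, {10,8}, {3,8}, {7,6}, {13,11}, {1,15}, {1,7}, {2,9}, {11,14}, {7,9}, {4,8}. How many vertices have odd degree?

Degrees: 1:2, 2:4, 3:1, 4:1, 5:1, 6:1, 7:4, 8:3, 9:2, 10:2, 11:4, 12:1, 13:1, 14:2, 15:1
Odd-degree vertices: 3, 4, 5, 6, 8, 12, 13, 15.

8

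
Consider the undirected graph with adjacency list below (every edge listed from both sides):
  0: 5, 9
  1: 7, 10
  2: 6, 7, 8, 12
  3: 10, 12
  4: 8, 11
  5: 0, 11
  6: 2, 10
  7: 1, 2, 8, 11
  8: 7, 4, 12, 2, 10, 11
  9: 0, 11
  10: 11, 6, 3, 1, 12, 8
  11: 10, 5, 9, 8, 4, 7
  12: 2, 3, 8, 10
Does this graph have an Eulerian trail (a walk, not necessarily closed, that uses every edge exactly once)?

Degrees: 0:2, 1:2, 2:4, 3:2, 4:2, 5:2, 6:2, 7:4, 8:6, 9:2, 10:6, 11:6, 12:4
Odd-degree vertices: none (0 total).
The non-isolated vertices are connected and exactly 0 have odd degree, so an Eulerian trail exists.

Yes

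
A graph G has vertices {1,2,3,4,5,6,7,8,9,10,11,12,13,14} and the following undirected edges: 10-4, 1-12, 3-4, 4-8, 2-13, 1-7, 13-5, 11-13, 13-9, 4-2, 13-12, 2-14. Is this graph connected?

No

Component: {6}
Component: {1, 2, 3, 4, 5, 7, 8, 9, 10, 11, 12, 13, 14}
No edge joins these 2 groups, so the graph is disconnected.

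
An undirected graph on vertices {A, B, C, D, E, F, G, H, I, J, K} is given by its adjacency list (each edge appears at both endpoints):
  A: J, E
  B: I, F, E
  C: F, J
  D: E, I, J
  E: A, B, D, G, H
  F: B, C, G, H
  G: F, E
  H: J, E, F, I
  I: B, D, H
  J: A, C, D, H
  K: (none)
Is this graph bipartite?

Yes

A valid 2-coloring puts {E, F, I, J, K} on one side and {A, B, C, D, G, H} on the other; every edge crosses between the two sides.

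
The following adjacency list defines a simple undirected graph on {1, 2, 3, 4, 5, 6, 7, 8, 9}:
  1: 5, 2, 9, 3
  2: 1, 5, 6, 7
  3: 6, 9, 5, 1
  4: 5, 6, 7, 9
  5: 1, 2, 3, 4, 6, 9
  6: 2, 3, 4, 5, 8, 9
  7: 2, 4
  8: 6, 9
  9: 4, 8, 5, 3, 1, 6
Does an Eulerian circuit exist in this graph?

Yes

Degrees: 1:4, 2:4, 3:4, 4:4, 5:6, 6:6, 7:2, 8:2, 9:6
Every vertex has even degree and the edges form a single connected piece, so an Eulerian circuit exists.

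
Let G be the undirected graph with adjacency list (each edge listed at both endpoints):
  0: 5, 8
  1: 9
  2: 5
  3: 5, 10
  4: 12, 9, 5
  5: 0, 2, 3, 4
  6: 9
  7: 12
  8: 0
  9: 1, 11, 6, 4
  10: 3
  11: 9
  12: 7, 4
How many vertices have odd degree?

8

Degrees: 0:2, 1:1, 2:1, 3:2, 4:3, 5:4, 6:1, 7:1, 8:1, 9:4, 10:1, 11:1, 12:2
Odd-degree vertices: 1, 2, 4, 6, 7, 8, 10, 11.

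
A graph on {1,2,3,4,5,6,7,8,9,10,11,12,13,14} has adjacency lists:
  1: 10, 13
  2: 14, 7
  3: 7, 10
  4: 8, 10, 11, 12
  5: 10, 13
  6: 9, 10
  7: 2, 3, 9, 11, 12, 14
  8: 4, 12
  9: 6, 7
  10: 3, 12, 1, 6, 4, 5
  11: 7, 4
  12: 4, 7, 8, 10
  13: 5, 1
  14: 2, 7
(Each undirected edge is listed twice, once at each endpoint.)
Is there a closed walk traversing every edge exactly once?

Yes

Degrees: 1:2, 2:2, 3:2, 4:4, 5:2, 6:2, 7:6, 8:2, 9:2, 10:6, 11:2, 12:4, 13:2, 14:2
All degrees are even and the non-isolated vertices are connected — an Eulerian circuit exists.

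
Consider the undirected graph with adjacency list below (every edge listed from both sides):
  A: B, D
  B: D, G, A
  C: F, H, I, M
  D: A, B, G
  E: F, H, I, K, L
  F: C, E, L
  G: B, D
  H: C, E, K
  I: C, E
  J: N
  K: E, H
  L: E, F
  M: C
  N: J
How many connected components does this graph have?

Component: {J, N}
Component: {A, B, D, G}
Component: {C, E, F, H, I, K, L, M}

3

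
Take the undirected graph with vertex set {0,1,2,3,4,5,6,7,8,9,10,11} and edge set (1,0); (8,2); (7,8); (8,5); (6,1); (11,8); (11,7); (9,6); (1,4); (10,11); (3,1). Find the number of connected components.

Component: {0, 1, 3, 4, 6, 9}
Component: {2, 5, 7, 8, 10, 11}

2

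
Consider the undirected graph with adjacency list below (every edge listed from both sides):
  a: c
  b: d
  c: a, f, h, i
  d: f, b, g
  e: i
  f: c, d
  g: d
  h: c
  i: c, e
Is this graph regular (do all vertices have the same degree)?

No

Degrees: a:1, b:1, c:4, d:3, e:1, f:2, g:1, h:1, i:2
Degrees are not all equal (e.g. deg(a)=1 but deg(c)=4); not regular.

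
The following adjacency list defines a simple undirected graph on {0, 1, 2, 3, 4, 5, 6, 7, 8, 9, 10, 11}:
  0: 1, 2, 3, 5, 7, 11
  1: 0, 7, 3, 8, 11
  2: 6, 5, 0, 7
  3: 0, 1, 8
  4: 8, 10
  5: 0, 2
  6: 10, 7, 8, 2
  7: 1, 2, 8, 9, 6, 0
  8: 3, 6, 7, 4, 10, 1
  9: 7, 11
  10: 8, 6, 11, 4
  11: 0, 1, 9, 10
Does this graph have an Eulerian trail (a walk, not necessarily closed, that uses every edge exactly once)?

Yes

Degrees: 0:6, 1:5, 2:4, 3:3, 4:2, 5:2, 6:4, 7:6, 8:6, 9:2, 10:4, 11:4
Odd-degree vertices: 1, 3 (2 total).
The non-isolated vertices are connected and exactly 2 have odd degree, so an Eulerian trail exists (from 1 to 3).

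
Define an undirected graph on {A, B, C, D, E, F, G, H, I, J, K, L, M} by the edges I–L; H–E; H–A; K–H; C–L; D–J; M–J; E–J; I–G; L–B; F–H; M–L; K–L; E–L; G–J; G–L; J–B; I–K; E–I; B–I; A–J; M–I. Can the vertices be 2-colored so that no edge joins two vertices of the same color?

No

I-L-M-I is an odd cycle (length 3), and a bipartite graph can contain only even cycles.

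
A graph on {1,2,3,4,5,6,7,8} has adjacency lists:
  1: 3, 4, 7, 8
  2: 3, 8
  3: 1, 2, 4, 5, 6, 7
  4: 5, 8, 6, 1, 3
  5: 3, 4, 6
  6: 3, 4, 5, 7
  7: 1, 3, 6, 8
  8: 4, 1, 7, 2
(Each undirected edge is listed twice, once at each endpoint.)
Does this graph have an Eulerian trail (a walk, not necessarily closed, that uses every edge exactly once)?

Degrees: 1:4, 2:2, 3:6, 4:5, 5:3, 6:4, 7:4, 8:4
Odd-degree vertices: 4, 5 (2 total).
With 2 odd-degree vertices and all edges in one connected piece, an Eulerian trail exists (from 4 to 5).

Yes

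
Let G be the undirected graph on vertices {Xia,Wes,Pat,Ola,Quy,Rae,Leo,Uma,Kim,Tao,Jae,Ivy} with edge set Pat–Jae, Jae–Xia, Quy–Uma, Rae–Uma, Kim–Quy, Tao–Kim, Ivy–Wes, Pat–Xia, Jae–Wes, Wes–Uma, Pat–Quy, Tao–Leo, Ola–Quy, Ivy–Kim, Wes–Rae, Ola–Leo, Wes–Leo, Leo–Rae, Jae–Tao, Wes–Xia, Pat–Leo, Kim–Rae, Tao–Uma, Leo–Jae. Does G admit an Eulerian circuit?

Degrees: Xia:3, Wes:6, Pat:4, Ola:2, Quy:4, Rae:4, Leo:6, Uma:4, Kim:4, Tao:4, Jae:5, Ivy:2
Vertices with odd degree: Xia, Jae. An Eulerian circuit requires all degrees even.

No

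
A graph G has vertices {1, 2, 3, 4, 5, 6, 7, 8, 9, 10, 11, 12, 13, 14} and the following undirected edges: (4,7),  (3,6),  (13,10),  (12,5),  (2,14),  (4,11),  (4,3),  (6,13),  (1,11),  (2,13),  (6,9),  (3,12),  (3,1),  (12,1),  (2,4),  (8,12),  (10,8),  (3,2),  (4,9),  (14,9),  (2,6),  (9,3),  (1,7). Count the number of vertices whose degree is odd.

4

Degrees: 1:4, 2:5, 3:6, 4:5, 5:1, 6:4, 7:2, 8:2, 9:4, 10:2, 11:2, 12:4, 13:3, 14:2
Odd-degree vertices: 2, 4, 5, 13.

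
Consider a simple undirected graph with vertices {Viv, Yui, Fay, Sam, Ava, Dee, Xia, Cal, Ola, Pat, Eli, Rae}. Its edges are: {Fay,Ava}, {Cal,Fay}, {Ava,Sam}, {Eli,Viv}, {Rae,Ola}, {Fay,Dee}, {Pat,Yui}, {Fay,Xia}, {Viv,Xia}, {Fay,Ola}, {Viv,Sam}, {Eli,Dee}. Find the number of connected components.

Component: {Yui, Pat}
Component: {Viv, Fay, Sam, Ava, Dee, Xia, Cal, Ola, Eli, Rae}

2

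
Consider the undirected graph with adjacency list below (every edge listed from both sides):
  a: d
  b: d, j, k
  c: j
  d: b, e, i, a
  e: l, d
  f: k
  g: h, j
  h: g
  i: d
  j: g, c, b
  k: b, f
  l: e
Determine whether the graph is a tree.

Yes

|V| = 12, |E| = 11.
Connected and |E| = |V| - 1, which characterizes a tree.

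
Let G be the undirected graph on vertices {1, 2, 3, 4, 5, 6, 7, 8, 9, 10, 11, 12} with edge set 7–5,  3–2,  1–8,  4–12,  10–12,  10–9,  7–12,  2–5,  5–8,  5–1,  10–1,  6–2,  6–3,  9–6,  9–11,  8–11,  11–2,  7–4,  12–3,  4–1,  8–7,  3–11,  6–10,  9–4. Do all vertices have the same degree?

Yes

Degrees: 1:4, 2:4, 3:4, 4:4, 5:4, 6:4, 7:4, 8:4, 9:4, 10:4, 11:4, 12:4
All degrees equal 4; the graph is regular.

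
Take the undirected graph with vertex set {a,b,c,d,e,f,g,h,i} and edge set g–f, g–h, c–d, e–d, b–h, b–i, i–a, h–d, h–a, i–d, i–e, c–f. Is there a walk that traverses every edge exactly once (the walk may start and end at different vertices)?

Degrees: a:2, b:2, c:2, d:4, e:2, f:2, g:2, h:4, i:4
Odd-degree vertices: none (0 total).
With 0 odd-degree vertices and all edges in one connected piece, an Eulerian trail exists.

Yes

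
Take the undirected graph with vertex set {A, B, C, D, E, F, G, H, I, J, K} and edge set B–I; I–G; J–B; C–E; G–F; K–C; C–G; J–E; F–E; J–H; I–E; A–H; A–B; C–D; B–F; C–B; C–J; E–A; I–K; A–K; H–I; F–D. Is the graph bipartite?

No

The cycle C-J-E-C has length 3, which is odd, so the graph is not bipartite.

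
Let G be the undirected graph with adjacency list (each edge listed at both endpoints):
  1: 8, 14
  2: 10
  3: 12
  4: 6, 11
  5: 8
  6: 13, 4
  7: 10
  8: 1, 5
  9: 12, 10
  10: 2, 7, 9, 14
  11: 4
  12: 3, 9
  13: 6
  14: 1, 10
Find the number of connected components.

2

Component: {4, 6, 11, 13}
Component: {1, 2, 3, 5, 7, 8, 9, 10, 12, 14}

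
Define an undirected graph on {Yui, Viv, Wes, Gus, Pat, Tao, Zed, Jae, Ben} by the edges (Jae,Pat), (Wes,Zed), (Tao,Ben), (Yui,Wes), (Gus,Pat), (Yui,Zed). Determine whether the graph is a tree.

The graph has 9 vertices and 6 edges.
It is not connected, so it is not a tree.

No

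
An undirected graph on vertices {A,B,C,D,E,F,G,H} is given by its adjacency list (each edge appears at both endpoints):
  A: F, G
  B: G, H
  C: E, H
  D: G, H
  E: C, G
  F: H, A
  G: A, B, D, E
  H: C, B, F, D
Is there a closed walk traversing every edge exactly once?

Yes

Degrees: A:2, B:2, C:2, D:2, E:2, F:2, G:4, H:4
All degrees are even and the non-isolated vertices are connected — an Eulerian circuit exists.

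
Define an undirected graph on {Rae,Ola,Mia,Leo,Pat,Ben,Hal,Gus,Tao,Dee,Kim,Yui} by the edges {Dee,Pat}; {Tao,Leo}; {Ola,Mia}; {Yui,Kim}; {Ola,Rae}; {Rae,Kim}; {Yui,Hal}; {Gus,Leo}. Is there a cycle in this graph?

No

The graph has 12 vertices, 8 edges, and 4 connected components.
Since 8 = 12 - 4, the graph is a forest and contains no cycle.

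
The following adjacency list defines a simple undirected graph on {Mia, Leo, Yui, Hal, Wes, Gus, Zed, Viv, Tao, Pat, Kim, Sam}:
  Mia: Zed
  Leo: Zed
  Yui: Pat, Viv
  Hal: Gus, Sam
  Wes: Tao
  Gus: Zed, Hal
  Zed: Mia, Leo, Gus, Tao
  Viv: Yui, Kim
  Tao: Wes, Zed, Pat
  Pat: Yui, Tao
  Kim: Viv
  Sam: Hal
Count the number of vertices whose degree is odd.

Degrees: Mia:1, Leo:1, Yui:2, Hal:2, Wes:1, Gus:2, Zed:4, Viv:2, Tao:3, Pat:2, Kim:1, Sam:1
Odd-degree vertices: Mia, Leo, Wes, Tao, Kim, Sam.

6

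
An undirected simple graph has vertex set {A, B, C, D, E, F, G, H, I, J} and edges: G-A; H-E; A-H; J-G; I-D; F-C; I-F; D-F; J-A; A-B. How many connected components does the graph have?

Component: {C, D, F, I}
Component: {A, B, E, G, H, J}

2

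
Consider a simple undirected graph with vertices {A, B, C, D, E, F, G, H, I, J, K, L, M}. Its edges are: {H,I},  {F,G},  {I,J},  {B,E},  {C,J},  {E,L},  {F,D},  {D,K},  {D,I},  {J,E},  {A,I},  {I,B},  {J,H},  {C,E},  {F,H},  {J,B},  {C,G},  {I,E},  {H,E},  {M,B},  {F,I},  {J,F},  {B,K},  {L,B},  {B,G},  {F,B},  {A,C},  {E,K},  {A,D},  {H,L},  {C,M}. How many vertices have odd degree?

8

Degrees: A:3, B:8, C:5, D:4, E:7, F:6, G:3, H:5, I:7, J:6, K:3, L:3, M:2
Odd-degree vertices: A, C, E, G, H, I, K, L.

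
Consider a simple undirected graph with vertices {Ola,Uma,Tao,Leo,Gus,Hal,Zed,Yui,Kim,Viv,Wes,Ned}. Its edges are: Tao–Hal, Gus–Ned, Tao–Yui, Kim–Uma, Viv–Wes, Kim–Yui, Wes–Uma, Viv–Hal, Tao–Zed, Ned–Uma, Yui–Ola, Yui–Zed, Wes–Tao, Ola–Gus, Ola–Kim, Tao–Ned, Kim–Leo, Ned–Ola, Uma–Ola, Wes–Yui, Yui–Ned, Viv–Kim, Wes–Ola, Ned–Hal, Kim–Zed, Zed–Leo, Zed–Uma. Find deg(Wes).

Neighbors of Wes: Ola, Uma, Tao, Yui, Viv.

5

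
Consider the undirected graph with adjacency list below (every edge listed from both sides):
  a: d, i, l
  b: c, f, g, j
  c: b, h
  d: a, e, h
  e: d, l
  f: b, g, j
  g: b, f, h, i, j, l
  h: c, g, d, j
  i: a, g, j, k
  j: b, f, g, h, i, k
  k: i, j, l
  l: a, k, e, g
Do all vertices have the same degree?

Degrees: a:3, b:4, c:2, d:3, e:2, f:3, g:6, h:4, i:4, j:6, k:3, l:4
Vertex c has degree 2 while g has degree 6, so the graph is not regular.

No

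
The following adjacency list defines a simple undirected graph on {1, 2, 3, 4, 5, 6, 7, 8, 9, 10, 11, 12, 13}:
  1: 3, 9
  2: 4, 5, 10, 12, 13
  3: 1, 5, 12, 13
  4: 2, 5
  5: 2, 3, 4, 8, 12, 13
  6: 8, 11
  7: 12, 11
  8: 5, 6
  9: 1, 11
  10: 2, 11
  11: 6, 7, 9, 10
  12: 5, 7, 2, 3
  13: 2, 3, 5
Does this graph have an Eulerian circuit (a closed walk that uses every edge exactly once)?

Degrees: 1:2, 2:5, 3:4, 4:2, 5:6, 6:2, 7:2, 8:2, 9:2, 10:2, 11:4, 12:4, 13:3
Vertices with odd degree: 2, 13. An Eulerian circuit requires all degrees even.

No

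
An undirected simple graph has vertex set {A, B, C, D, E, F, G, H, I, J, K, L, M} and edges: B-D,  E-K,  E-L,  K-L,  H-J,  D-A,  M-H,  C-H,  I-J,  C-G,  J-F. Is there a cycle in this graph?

|V| = 13, |E| = 11, number of components = 3.
One cycle is E-L-K-E.

Yes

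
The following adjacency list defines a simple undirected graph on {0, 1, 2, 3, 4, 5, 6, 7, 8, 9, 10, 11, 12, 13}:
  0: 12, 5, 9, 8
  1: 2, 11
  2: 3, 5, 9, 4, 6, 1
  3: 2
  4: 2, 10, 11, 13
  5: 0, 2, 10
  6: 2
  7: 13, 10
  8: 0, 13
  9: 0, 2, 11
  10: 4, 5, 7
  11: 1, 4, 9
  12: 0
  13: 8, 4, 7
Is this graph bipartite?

Partition the vertices as {1, 3, 4, 5, 6, 7, 8, 9, 12} vs {0, 2, 10, 11, 13}. Each listed edge has one endpoint in each part, so the graph is bipartite.

Yes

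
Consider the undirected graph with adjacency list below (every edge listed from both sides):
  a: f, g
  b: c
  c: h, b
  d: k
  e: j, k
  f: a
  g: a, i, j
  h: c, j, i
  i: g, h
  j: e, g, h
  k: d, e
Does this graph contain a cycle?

The graph has 11 vertices, 11 edges, and 1 connected component.
One cycle is g-i-h-j-g.

Yes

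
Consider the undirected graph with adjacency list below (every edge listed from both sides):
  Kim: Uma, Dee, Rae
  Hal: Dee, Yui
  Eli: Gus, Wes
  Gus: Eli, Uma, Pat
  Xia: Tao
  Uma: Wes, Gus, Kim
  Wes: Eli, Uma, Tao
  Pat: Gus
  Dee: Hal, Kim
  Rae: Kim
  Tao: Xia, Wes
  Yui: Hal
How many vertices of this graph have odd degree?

Degrees: Kim:3, Hal:2, Eli:2, Gus:3, Xia:1, Uma:3, Wes:3, Pat:1, Dee:2, Rae:1, Tao:2, Yui:1
Odd-degree vertices: Kim, Gus, Xia, Uma, Wes, Pat, Rae, Yui.

8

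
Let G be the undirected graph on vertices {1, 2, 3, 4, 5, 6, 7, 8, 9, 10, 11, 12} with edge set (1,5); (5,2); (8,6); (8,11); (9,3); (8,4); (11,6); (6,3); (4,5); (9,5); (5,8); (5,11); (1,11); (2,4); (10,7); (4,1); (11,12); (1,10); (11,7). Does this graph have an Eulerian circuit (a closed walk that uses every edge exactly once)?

No

Degrees: 1:4, 2:2, 3:2, 4:4, 5:6, 6:3, 7:2, 8:4, 9:2, 10:2, 11:6, 12:1
Vertices with odd degree: 6, 12. An Eulerian circuit requires all degrees even.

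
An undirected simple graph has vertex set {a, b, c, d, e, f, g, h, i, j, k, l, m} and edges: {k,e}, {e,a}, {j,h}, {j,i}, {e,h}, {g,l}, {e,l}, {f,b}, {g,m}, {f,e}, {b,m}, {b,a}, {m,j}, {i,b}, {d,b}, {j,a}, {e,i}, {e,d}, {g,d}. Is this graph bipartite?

Color {b, c, e, g, j} black and {a, d, f, h, i, k, l, m} white. No edge joins two same-colored vertices, so the graph is bipartite.

Yes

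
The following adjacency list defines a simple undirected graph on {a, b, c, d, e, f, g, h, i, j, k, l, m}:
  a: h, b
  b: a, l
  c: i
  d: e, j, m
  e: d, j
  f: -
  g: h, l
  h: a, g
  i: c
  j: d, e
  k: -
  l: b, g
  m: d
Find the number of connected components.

Component: {f}
Component: {k}
Component: {c, i}
Component: {d, e, j, m}
Component: {a, b, g, h, l}

5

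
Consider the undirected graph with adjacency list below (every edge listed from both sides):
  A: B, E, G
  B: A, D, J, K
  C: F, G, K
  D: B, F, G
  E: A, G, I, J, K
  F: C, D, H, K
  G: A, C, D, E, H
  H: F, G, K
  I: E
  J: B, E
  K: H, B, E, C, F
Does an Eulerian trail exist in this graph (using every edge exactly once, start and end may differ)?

Degrees: A:3, B:4, C:3, D:3, E:5, F:4, G:5, H:3, I:1, J:2, K:5
Odd-degree vertices: A, C, D, E, G, H, I, K (8 total).
An Eulerian trail requires 0 or 2 odd-degree vertices; here there are 8.

No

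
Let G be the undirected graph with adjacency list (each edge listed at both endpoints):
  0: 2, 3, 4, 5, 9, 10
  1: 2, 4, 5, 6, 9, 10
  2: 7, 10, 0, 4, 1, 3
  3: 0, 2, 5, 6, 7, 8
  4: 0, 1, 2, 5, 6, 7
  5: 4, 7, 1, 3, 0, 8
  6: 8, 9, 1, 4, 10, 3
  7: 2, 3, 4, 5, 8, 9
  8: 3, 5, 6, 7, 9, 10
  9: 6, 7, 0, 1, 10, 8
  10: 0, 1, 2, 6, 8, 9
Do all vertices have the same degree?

Yes

Degrees: 0:6, 1:6, 2:6, 3:6, 4:6, 5:6, 6:6, 7:6, 8:6, 9:6, 10:6
Every vertex has degree 6, so the graph is 6-regular.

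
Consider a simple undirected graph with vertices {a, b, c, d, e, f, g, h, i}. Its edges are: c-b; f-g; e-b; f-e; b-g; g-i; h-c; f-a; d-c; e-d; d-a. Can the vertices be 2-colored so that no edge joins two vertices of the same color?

Yes

Partition the vertices as {b, d, f, h, i} vs {a, c, e, g}. Each listed edge has one endpoint in each part, so the graph is bipartite.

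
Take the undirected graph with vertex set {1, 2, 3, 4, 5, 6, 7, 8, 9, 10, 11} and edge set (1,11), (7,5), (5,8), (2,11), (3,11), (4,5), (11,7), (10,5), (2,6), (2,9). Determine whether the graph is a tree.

Yes

|V| = 11, |E| = 10.
Connected and |E| = |V| - 1, which characterizes a tree.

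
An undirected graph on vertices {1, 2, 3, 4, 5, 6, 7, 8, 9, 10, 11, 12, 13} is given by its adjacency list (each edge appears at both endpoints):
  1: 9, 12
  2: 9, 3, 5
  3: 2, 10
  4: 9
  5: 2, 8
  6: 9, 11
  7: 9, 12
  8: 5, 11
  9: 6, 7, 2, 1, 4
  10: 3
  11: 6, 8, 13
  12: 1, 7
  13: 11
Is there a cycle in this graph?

Yes

|V| = 13, |E| = 14, number of components = 1.
One cycle is 9-2-5-8-11-6-9.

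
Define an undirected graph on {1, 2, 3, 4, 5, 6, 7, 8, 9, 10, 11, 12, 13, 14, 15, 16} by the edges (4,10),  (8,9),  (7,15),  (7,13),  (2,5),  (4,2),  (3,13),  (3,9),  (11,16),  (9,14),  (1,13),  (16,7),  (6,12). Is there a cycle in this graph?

The graph has 16 vertices, 13 edges, and 3 connected components.
A forest on 16 vertices with 3 components has exactly 13 edges, which matches — so no cycle.

No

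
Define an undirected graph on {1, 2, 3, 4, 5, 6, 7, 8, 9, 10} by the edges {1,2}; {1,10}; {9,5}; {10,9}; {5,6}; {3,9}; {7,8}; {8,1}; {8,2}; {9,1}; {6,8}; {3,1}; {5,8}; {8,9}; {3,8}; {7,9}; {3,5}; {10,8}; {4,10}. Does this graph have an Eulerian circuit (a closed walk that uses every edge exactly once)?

Degrees: 1:5, 2:2, 3:4, 4:1, 5:4, 6:2, 7:2, 8:8, 9:6, 10:4
1, 4 have odd degree; an Eulerian circuit needs every degree to be even, so none exists.

No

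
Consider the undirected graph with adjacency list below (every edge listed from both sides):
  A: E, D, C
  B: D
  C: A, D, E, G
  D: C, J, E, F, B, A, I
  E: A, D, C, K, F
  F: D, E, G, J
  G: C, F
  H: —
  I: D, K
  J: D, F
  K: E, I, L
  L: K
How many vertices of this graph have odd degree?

Degrees: A:3, B:1, C:4, D:7, E:5, F:4, G:2, H:0, I:2, J:2, K:3, L:1
Odd-degree vertices: A, B, D, E, K, L.

6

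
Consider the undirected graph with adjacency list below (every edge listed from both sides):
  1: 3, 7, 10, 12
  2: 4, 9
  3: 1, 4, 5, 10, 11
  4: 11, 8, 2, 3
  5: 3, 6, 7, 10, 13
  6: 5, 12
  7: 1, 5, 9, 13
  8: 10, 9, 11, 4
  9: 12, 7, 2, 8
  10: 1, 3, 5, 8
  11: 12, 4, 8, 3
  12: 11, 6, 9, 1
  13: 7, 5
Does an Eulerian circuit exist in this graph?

Degrees: 1:4, 2:2, 3:5, 4:4, 5:5, 6:2, 7:4, 8:4, 9:4, 10:4, 11:4, 12:4, 13:2
Vertices with odd degree: 3, 5. An Eulerian circuit requires all degrees even.

No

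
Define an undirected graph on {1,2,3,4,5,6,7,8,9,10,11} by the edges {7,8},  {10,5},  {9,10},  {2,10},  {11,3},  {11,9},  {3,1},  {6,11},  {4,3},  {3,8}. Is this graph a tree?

Yes

The graph has 11 vertices and 10 edges.
Connected and |E| = |V| - 1, which characterizes a tree.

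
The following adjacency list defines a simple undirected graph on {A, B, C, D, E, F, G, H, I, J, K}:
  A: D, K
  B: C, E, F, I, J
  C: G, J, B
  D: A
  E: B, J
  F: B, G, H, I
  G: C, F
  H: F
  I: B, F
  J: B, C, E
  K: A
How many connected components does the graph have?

Component: {A, D, K}
Component: {B, C, E, F, G, H, I, J}

2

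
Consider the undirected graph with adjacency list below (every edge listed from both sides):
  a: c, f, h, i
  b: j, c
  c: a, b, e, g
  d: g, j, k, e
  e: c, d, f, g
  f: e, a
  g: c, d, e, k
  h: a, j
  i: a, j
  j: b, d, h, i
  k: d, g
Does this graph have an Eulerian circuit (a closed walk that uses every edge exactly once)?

Yes

Degrees: a:4, b:2, c:4, d:4, e:4, f:2, g:4, h:2, i:2, j:4, k:2
Every vertex has even degree and the edges form a single connected piece, so an Eulerian circuit exists.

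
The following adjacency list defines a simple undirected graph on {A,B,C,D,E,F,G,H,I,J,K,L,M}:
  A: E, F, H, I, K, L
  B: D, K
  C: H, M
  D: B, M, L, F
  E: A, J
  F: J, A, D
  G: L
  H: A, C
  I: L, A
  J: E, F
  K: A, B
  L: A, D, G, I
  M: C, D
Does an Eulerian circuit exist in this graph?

Degrees: A:6, B:2, C:2, D:4, E:2, F:3, G:1, H:2, I:2, J:2, K:2, L:4, M:2
F, G have odd degree; an Eulerian circuit needs every degree to be even, so none exists.

No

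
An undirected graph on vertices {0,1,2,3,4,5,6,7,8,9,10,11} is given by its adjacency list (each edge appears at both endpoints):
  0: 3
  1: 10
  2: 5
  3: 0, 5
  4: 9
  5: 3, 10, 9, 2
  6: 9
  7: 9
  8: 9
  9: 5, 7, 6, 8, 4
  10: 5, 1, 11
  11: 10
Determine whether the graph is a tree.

The graph has 12 vertices and 11 edges.
Connected and |E| = |V| - 1, which characterizes a tree.

Yes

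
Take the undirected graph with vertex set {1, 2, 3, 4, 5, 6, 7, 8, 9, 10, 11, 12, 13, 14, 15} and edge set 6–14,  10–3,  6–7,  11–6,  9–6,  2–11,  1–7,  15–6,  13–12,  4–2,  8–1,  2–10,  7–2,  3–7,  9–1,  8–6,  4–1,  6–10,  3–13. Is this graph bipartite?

Yes

A valid 2-coloring puts {4, 5, 7, 8, 9, 10, 11, 13, 14, 15} on one side and {1, 2, 3, 6, 12} on the other; every edge crosses between the two sides.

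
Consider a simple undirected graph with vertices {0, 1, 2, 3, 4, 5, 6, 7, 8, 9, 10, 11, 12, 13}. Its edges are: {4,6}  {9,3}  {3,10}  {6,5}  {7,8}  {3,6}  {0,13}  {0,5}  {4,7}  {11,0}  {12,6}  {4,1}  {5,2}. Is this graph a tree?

The graph has 14 vertices and 13 edges.
It is connected with exactly 13 edges, hence acyclic — it is a tree.

Yes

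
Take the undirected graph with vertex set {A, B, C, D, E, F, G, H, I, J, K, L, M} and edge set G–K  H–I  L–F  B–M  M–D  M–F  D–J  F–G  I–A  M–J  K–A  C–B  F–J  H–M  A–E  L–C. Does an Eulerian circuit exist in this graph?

Degrees: A:3, B:2, C:2, D:2, E:1, F:4, G:2, H:2, I:2, J:3, K:2, L:2, M:5
A, E, J, M have odd degree; an Eulerian circuit needs every degree to be even, so none exists.

No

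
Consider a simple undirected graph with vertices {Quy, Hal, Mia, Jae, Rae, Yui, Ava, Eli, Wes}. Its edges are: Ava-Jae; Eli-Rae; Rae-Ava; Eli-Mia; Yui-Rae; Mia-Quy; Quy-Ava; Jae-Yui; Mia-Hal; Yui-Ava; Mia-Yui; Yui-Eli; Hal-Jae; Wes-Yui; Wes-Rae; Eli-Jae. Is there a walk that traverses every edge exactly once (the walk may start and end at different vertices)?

Yes

Degrees: Quy:2, Hal:2, Mia:4, Jae:4, Rae:4, Yui:6, Ava:4, Eli:4, Wes:2
Odd-degree vertices: none (0 total).
With 0 odd-degree vertices and all edges in one connected piece, an Eulerian trail exists.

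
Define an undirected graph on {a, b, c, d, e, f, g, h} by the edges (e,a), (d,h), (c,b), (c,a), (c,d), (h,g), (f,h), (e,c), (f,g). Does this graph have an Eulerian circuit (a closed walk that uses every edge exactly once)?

No

Degrees: a:2, b:1, c:4, d:2, e:2, f:2, g:2, h:3
Vertices with odd degree: b, h. An Eulerian circuit requires all degrees even.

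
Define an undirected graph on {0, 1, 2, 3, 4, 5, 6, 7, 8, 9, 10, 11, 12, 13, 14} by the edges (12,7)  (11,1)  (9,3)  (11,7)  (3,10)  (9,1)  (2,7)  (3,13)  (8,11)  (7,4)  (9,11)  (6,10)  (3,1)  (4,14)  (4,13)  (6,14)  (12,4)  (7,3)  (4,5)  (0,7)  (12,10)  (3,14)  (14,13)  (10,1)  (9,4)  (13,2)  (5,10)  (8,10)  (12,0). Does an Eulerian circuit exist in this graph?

Yes

Degrees: 0:2, 1:4, 2:2, 3:6, 4:6, 5:2, 6:2, 7:6, 8:2, 9:4, 10:6, 11:4, 12:4, 13:4, 14:4
All degrees are even and the non-isolated vertices are connected — an Eulerian circuit exists.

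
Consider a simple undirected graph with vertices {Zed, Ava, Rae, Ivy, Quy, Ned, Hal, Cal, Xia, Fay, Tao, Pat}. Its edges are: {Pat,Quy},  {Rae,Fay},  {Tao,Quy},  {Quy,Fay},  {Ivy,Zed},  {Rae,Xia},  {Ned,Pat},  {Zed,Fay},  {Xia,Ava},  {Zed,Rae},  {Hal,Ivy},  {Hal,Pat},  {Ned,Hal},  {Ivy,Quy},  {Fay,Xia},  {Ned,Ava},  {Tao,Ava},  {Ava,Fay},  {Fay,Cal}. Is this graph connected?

Yes

A breadth-first search from Zed visits Zed, Rae, Fay, Ivy, Xia, Quy, Ava, Cal, Hal, Tao, Pat, Ned — all 12 vertices — so the graph is connected.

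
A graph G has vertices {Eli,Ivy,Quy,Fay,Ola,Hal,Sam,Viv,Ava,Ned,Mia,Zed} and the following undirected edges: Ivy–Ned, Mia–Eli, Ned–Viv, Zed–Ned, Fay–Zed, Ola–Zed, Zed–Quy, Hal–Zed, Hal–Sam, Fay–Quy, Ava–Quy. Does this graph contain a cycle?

Yes

|V| = 12, |E| = 11, number of components = 2.
Since 11 > 12 - 2, a cycle must exist; for instance Zed-Quy-Fay-Zed.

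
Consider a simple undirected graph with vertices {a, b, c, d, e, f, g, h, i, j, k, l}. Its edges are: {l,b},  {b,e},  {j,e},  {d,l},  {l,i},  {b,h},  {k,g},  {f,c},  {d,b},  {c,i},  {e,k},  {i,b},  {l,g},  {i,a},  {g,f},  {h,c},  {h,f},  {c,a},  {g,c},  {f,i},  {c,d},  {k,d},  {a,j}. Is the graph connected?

Yes

Starting from a and exploring outward reaches every vertex (a, j, c, i, e, g, h, d, f, l, b, k); the graph is connected.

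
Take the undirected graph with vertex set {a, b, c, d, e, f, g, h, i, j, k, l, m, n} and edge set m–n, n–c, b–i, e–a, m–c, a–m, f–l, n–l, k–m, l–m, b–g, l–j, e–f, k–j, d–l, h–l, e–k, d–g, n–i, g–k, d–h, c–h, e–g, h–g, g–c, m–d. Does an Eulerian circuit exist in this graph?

Yes

Degrees: a:2, b:2, c:4, d:4, e:4, f:2, g:6, h:4, i:2, j:2, k:4, l:6, m:6, n:4
All degrees are even and the non-isolated vertices are connected — an Eulerian circuit exists.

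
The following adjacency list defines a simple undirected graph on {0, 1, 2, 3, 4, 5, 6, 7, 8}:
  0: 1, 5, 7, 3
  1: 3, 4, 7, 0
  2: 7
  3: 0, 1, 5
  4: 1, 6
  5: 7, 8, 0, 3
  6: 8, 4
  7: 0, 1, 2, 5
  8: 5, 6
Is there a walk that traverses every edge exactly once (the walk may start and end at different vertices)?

Yes

Degrees: 0:4, 1:4, 2:1, 3:3, 4:2, 5:4, 6:2, 7:4, 8:2
Odd-degree vertices: 2, 3 (2 total).
With 2 odd-degree vertices and all edges in one connected piece, an Eulerian trail exists (from 2 to 3).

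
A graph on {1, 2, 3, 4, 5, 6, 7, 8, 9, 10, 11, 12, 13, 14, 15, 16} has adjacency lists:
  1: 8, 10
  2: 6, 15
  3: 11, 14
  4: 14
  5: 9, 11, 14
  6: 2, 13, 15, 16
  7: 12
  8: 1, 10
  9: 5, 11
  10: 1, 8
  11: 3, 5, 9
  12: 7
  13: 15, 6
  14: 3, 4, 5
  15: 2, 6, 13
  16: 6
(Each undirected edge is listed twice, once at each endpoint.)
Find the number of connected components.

Component: {7, 12}
Component: {1, 8, 10}
Component: {2, 6, 13, 15, 16}
Component: {3, 4, 5, 9, 11, 14}

4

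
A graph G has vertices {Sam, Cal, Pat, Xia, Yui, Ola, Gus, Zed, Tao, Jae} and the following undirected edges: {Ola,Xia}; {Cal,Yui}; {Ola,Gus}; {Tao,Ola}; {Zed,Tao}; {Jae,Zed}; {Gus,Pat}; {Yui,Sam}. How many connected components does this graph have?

2

Component: {Sam, Cal, Yui}
Component: {Pat, Xia, Ola, Gus, Zed, Tao, Jae}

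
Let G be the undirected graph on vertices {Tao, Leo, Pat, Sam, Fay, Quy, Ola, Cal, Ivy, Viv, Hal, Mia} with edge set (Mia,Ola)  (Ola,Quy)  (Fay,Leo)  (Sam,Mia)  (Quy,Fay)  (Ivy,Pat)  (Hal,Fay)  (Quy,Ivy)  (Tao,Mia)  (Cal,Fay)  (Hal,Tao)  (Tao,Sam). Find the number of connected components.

Component: {Viv}
Component: {Tao, Leo, Pat, Sam, Fay, Quy, Ola, Cal, Ivy, Hal, Mia}

2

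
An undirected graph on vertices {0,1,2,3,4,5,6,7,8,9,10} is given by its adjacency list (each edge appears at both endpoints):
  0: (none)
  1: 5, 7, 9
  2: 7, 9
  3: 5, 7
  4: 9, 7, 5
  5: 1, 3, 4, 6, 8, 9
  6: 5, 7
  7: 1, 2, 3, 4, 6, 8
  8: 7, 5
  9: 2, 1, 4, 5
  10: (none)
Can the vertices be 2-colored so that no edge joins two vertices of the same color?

No

The cycle 4-5-9-4 has length 3, which is odd, so the graph is not bipartite.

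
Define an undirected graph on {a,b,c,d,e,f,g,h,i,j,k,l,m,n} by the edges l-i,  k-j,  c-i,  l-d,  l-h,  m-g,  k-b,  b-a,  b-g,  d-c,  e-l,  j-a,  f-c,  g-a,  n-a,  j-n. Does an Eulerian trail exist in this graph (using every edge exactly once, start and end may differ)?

No

Degrees: a:4, b:3, c:3, d:2, e:1, f:1, g:3, h:1, i:2, j:3, k:2, l:4, m:1, n:2
Odd-degree vertices: b, c, e, f, g, h, j, m (8 total).
With 8 odd-degree vertices (more than two), no single trail can use every edge.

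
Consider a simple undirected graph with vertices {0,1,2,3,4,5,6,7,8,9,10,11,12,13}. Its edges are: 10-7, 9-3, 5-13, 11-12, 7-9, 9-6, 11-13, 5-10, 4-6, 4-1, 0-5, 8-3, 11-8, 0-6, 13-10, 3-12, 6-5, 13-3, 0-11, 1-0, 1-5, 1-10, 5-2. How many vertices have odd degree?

Degrees: 0:4, 1:4, 2:1, 3:4, 4:2, 5:6, 6:4, 7:2, 8:2, 9:3, 10:4, 11:4, 12:2, 13:4
Odd-degree vertices: 2, 9.

2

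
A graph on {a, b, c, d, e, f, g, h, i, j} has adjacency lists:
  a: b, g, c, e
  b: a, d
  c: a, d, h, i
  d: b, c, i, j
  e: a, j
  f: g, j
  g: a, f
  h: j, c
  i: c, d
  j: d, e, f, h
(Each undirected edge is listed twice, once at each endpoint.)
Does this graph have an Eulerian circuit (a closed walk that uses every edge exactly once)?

Yes

Degrees: a:4, b:2, c:4, d:4, e:2, f:2, g:2, h:2, i:2, j:4
Every vertex has even degree and the edges form a single connected piece, so an Eulerian circuit exists.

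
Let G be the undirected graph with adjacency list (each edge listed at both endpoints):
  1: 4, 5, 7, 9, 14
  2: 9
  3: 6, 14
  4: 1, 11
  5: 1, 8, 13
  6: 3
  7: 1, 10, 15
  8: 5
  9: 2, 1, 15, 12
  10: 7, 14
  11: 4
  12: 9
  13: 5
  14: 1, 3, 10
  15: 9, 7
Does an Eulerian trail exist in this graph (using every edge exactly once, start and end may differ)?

No

Degrees: 1:5, 2:1, 3:2, 4:2, 5:3, 6:1, 7:3, 8:1, 9:4, 10:2, 11:1, 12:1, 13:1, 14:3, 15:2
Odd-degree vertices: 1, 2, 5, 6, 7, 8, 11, 12, 13, 14 (10 total).
An Eulerian trail requires 0 or 2 odd-degree vertices; here there are 10.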